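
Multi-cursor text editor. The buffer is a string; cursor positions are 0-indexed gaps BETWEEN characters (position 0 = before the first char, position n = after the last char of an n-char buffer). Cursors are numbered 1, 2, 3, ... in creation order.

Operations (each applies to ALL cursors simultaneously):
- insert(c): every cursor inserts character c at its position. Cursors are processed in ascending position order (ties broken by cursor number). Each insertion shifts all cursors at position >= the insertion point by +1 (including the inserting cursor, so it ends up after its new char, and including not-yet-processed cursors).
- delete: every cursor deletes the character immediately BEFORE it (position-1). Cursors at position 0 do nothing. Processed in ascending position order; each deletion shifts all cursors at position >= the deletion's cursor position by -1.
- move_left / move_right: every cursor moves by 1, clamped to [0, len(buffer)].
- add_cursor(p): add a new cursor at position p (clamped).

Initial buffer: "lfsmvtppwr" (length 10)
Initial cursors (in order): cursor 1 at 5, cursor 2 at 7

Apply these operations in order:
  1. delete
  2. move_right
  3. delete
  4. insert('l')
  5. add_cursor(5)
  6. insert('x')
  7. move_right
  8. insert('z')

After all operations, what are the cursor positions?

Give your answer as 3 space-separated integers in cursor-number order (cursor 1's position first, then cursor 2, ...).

After op 1 (delete): buffer="lfsmtpwr" (len 8), cursors c1@4 c2@5, authorship ........
After op 2 (move_right): buffer="lfsmtpwr" (len 8), cursors c1@5 c2@6, authorship ........
After op 3 (delete): buffer="lfsmwr" (len 6), cursors c1@4 c2@4, authorship ......
After op 4 (insert('l')): buffer="lfsmllwr" (len 8), cursors c1@6 c2@6, authorship ....12..
After op 5 (add_cursor(5)): buffer="lfsmllwr" (len 8), cursors c3@5 c1@6 c2@6, authorship ....12..
After op 6 (insert('x')): buffer="lfsmlxlxxwr" (len 11), cursors c3@6 c1@9 c2@9, authorship ....13212..
After op 7 (move_right): buffer="lfsmlxlxxwr" (len 11), cursors c3@7 c1@10 c2@10, authorship ....13212..
After op 8 (insert('z')): buffer="lfsmlxlzxxwzzr" (len 14), cursors c3@8 c1@13 c2@13, authorship ....132312.12.

Answer: 13 13 8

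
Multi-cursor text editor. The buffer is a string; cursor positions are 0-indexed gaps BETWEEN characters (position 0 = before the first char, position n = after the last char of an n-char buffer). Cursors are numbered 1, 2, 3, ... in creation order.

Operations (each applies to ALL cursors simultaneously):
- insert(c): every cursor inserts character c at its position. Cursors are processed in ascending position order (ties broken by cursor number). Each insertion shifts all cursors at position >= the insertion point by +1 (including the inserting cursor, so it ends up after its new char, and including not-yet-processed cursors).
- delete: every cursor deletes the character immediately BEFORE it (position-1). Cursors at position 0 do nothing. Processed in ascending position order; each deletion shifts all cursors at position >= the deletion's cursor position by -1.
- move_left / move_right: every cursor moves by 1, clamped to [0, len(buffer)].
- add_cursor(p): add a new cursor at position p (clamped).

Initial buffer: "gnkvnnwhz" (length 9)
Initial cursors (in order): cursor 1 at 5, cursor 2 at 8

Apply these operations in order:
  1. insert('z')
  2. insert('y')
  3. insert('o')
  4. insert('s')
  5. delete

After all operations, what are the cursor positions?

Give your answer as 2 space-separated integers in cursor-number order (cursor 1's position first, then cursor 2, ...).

Answer: 8 14

Derivation:
After op 1 (insert('z')): buffer="gnkvnznwhzz" (len 11), cursors c1@6 c2@10, authorship .....1...2.
After op 2 (insert('y')): buffer="gnkvnzynwhzyz" (len 13), cursors c1@7 c2@12, authorship .....11...22.
After op 3 (insert('o')): buffer="gnkvnzyonwhzyoz" (len 15), cursors c1@8 c2@14, authorship .....111...222.
After op 4 (insert('s')): buffer="gnkvnzyosnwhzyosz" (len 17), cursors c1@9 c2@16, authorship .....1111...2222.
After op 5 (delete): buffer="gnkvnzyonwhzyoz" (len 15), cursors c1@8 c2@14, authorship .....111...222.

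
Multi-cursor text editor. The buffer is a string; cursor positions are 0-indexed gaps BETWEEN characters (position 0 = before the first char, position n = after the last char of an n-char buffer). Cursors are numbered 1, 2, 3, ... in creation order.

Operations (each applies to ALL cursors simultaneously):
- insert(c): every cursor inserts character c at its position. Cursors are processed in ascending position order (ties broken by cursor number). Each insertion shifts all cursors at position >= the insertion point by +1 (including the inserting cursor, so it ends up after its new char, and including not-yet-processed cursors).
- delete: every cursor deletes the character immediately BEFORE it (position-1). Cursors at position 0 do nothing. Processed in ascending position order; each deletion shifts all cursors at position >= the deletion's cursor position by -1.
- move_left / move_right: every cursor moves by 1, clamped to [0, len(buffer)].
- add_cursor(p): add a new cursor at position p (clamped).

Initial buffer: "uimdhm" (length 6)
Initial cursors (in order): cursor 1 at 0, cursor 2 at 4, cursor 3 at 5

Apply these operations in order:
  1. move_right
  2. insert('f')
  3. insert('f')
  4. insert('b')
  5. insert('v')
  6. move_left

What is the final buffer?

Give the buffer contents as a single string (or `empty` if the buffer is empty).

Answer: uffbvimdhffbvmffbv

Derivation:
After op 1 (move_right): buffer="uimdhm" (len 6), cursors c1@1 c2@5 c3@6, authorship ......
After op 2 (insert('f')): buffer="ufimdhfmf" (len 9), cursors c1@2 c2@7 c3@9, authorship .1....2.3
After op 3 (insert('f')): buffer="uffimdhffmff" (len 12), cursors c1@3 c2@9 c3@12, authorship .11....22.33
After op 4 (insert('b')): buffer="uffbimdhffbmffb" (len 15), cursors c1@4 c2@11 c3@15, authorship .111....222.333
After op 5 (insert('v')): buffer="uffbvimdhffbvmffbv" (len 18), cursors c1@5 c2@13 c3@18, authorship .1111....2222.3333
After op 6 (move_left): buffer="uffbvimdhffbvmffbv" (len 18), cursors c1@4 c2@12 c3@17, authorship .1111....2222.3333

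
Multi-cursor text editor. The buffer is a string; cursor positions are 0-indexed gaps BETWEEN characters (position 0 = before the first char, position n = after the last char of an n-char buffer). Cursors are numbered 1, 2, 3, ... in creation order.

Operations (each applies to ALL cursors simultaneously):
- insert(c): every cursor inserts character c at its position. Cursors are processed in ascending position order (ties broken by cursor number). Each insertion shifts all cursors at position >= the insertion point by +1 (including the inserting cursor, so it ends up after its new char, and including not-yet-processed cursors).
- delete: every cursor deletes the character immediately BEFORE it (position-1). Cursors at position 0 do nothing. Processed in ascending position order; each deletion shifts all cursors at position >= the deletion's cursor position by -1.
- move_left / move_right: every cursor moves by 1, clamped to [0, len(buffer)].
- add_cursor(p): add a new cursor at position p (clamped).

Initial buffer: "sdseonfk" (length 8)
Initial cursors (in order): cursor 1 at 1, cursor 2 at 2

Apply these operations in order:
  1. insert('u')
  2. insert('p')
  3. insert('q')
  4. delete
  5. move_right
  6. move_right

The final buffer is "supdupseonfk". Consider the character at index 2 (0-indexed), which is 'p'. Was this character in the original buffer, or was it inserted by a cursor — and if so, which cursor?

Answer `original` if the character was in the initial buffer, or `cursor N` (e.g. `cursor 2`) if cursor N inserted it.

After op 1 (insert('u')): buffer="suduseonfk" (len 10), cursors c1@2 c2@4, authorship .1.2......
After op 2 (insert('p')): buffer="supdupseonfk" (len 12), cursors c1@3 c2@6, authorship .11.22......
After op 3 (insert('q')): buffer="supqdupqseonfk" (len 14), cursors c1@4 c2@8, authorship .111.222......
After op 4 (delete): buffer="supdupseonfk" (len 12), cursors c1@3 c2@6, authorship .11.22......
After op 5 (move_right): buffer="supdupseonfk" (len 12), cursors c1@4 c2@7, authorship .11.22......
After op 6 (move_right): buffer="supdupseonfk" (len 12), cursors c1@5 c2@8, authorship .11.22......
Authorship (.=original, N=cursor N): . 1 1 . 2 2 . . . . . .
Index 2: author = 1

Answer: cursor 1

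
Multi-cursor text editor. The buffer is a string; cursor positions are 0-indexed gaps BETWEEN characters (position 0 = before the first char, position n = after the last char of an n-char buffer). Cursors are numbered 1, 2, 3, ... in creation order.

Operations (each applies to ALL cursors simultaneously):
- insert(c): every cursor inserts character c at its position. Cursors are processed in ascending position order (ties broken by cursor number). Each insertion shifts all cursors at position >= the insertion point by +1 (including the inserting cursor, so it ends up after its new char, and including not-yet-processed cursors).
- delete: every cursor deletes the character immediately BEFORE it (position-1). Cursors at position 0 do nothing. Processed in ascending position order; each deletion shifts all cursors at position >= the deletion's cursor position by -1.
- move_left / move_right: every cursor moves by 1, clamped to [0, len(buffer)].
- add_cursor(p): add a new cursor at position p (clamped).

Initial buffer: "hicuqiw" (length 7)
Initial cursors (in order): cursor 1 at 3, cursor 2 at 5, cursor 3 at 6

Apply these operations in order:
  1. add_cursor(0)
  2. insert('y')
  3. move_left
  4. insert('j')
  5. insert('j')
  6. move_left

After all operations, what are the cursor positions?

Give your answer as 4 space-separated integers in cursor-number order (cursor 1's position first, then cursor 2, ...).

After op 1 (add_cursor(0)): buffer="hicuqiw" (len 7), cursors c4@0 c1@3 c2@5 c3@6, authorship .......
After op 2 (insert('y')): buffer="yhicyuqyiyw" (len 11), cursors c4@1 c1@5 c2@8 c3@10, authorship 4...1..2.3.
After op 3 (move_left): buffer="yhicyuqyiyw" (len 11), cursors c4@0 c1@4 c2@7 c3@9, authorship 4...1..2.3.
After op 4 (insert('j')): buffer="jyhicjyuqjyijyw" (len 15), cursors c4@1 c1@6 c2@10 c3@13, authorship 44...11..22.33.
After op 5 (insert('j')): buffer="jjyhicjjyuqjjyijjyw" (len 19), cursors c4@2 c1@8 c2@13 c3@17, authorship 444...111..222.333.
After op 6 (move_left): buffer="jjyhicjjyuqjjyijjyw" (len 19), cursors c4@1 c1@7 c2@12 c3@16, authorship 444...111..222.333.

Answer: 7 12 16 1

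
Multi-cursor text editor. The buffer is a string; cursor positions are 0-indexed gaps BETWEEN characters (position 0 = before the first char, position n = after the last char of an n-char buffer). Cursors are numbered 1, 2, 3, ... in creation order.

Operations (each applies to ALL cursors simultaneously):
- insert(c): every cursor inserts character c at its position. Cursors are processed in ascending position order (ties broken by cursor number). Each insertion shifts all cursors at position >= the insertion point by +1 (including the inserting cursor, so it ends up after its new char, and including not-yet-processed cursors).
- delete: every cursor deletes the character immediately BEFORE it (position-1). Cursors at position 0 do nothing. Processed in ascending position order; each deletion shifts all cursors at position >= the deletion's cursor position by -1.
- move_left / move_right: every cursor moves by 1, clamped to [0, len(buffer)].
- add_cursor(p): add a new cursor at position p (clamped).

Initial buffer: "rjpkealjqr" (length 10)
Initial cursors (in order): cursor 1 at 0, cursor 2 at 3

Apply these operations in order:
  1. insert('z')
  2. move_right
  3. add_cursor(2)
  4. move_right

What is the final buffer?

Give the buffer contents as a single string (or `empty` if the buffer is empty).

Answer: zrjpzkealjqr

Derivation:
After op 1 (insert('z')): buffer="zrjpzkealjqr" (len 12), cursors c1@1 c2@5, authorship 1...2.......
After op 2 (move_right): buffer="zrjpzkealjqr" (len 12), cursors c1@2 c2@6, authorship 1...2.......
After op 3 (add_cursor(2)): buffer="zrjpzkealjqr" (len 12), cursors c1@2 c3@2 c2@6, authorship 1...2.......
After op 4 (move_right): buffer="zrjpzkealjqr" (len 12), cursors c1@3 c3@3 c2@7, authorship 1...2.......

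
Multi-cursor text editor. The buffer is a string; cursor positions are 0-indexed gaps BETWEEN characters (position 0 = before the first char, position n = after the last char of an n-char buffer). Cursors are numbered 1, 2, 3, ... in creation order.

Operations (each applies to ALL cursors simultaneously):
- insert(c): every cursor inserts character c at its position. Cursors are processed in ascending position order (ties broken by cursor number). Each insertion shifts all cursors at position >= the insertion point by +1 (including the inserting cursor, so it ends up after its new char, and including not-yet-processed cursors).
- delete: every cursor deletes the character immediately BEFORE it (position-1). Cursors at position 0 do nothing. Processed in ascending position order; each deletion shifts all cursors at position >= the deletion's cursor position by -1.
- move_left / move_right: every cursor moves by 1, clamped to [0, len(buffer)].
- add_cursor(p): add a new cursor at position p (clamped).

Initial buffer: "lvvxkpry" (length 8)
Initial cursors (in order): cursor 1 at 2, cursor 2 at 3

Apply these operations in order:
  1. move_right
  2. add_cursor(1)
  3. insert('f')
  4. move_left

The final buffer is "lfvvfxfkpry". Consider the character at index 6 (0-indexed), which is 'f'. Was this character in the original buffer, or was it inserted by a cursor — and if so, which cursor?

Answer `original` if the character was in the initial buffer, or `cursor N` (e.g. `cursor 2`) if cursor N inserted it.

Answer: cursor 2

Derivation:
After op 1 (move_right): buffer="lvvxkpry" (len 8), cursors c1@3 c2@4, authorship ........
After op 2 (add_cursor(1)): buffer="lvvxkpry" (len 8), cursors c3@1 c1@3 c2@4, authorship ........
After op 3 (insert('f')): buffer="lfvvfxfkpry" (len 11), cursors c3@2 c1@5 c2@7, authorship .3..1.2....
After op 4 (move_left): buffer="lfvvfxfkpry" (len 11), cursors c3@1 c1@4 c2@6, authorship .3..1.2....
Authorship (.=original, N=cursor N): . 3 . . 1 . 2 . . . .
Index 6: author = 2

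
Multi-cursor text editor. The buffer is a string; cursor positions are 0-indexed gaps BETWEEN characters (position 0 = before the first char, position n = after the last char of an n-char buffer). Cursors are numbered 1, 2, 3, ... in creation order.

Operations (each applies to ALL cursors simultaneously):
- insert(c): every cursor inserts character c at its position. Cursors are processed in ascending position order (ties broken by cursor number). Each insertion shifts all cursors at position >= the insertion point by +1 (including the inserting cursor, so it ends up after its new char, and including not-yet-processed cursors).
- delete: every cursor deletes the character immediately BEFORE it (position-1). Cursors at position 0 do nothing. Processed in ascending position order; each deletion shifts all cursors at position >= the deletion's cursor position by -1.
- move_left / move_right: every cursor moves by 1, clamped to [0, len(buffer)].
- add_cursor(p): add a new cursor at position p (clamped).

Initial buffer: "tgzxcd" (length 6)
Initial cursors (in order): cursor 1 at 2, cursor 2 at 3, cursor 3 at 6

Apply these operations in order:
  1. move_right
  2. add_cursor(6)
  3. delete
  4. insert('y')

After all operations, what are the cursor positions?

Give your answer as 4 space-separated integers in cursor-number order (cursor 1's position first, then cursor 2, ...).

After op 1 (move_right): buffer="tgzxcd" (len 6), cursors c1@3 c2@4 c3@6, authorship ......
After op 2 (add_cursor(6)): buffer="tgzxcd" (len 6), cursors c1@3 c2@4 c3@6 c4@6, authorship ......
After op 3 (delete): buffer="tg" (len 2), cursors c1@2 c2@2 c3@2 c4@2, authorship ..
After op 4 (insert('y')): buffer="tgyyyy" (len 6), cursors c1@6 c2@6 c3@6 c4@6, authorship ..1234

Answer: 6 6 6 6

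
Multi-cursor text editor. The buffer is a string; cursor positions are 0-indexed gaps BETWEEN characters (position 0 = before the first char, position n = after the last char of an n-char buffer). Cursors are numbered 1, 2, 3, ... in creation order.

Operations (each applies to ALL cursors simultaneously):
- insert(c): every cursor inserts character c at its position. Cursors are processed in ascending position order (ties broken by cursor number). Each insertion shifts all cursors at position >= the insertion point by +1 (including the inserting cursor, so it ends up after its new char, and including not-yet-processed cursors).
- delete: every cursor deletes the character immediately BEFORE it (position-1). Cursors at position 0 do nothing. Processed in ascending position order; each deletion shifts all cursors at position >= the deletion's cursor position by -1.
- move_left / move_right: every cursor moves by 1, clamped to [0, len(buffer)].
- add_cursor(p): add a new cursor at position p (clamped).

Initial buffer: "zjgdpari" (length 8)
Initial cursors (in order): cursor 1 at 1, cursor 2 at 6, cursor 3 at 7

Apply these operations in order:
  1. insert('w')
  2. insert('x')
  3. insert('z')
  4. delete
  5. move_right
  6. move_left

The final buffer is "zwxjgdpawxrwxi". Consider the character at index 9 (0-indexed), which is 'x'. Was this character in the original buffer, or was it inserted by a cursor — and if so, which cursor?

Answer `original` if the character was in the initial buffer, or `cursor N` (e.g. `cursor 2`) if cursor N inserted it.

Answer: cursor 2

Derivation:
After op 1 (insert('w')): buffer="zwjgdpawrwi" (len 11), cursors c1@2 c2@8 c3@10, authorship .1.....2.3.
After op 2 (insert('x')): buffer="zwxjgdpawxrwxi" (len 14), cursors c1@3 c2@10 c3@13, authorship .11.....22.33.
After op 3 (insert('z')): buffer="zwxzjgdpawxzrwxzi" (len 17), cursors c1@4 c2@12 c3@16, authorship .111.....222.333.
After op 4 (delete): buffer="zwxjgdpawxrwxi" (len 14), cursors c1@3 c2@10 c3@13, authorship .11.....22.33.
After op 5 (move_right): buffer="zwxjgdpawxrwxi" (len 14), cursors c1@4 c2@11 c3@14, authorship .11.....22.33.
After op 6 (move_left): buffer="zwxjgdpawxrwxi" (len 14), cursors c1@3 c2@10 c3@13, authorship .11.....22.33.
Authorship (.=original, N=cursor N): . 1 1 . . . . . 2 2 . 3 3 .
Index 9: author = 2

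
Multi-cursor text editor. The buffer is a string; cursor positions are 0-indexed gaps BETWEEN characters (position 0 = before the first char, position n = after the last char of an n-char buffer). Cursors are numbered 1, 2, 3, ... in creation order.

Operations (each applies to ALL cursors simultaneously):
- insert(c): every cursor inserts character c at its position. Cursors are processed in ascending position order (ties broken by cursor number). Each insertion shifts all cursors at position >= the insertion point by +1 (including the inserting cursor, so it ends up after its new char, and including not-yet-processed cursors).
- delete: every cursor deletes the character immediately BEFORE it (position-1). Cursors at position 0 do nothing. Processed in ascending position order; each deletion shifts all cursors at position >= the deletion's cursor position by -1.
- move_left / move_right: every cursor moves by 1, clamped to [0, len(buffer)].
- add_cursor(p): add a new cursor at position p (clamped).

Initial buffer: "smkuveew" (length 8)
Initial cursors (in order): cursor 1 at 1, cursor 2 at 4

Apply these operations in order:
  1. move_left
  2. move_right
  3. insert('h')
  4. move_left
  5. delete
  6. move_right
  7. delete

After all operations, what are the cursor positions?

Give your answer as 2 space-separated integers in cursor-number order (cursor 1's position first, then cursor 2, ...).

Answer: 0 2

Derivation:
After op 1 (move_left): buffer="smkuveew" (len 8), cursors c1@0 c2@3, authorship ........
After op 2 (move_right): buffer="smkuveew" (len 8), cursors c1@1 c2@4, authorship ........
After op 3 (insert('h')): buffer="shmkuhveew" (len 10), cursors c1@2 c2@6, authorship .1...2....
After op 4 (move_left): buffer="shmkuhveew" (len 10), cursors c1@1 c2@5, authorship .1...2....
After op 5 (delete): buffer="hmkhveew" (len 8), cursors c1@0 c2@3, authorship 1..2....
After op 6 (move_right): buffer="hmkhveew" (len 8), cursors c1@1 c2@4, authorship 1..2....
After op 7 (delete): buffer="mkveew" (len 6), cursors c1@0 c2@2, authorship ......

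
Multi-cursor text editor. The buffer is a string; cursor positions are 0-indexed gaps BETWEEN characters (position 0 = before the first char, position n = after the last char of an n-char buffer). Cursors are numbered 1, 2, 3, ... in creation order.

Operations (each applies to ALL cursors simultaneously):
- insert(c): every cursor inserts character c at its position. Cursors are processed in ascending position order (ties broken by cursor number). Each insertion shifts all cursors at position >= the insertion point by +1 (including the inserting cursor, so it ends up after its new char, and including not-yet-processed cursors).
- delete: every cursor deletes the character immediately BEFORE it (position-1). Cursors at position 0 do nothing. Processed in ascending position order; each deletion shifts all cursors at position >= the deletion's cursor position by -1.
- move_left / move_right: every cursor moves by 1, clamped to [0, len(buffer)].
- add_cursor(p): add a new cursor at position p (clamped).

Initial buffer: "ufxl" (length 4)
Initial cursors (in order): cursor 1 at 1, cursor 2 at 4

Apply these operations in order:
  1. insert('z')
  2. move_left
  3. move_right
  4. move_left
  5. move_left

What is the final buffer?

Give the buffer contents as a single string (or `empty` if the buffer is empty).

Answer: uzfxlz

Derivation:
After op 1 (insert('z')): buffer="uzfxlz" (len 6), cursors c1@2 c2@6, authorship .1...2
After op 2 (move_left): buffer="uzfxlz" (len 6), cursors c1@1 c2@5, authorship .1...2
After op 3 (move_right): buffer="uzfxlz" (len 6), cursors c1@2 c2@6, authorship .1...2
After op 4 (move_left): buffer="uzfxlz" (len 6), cursors c1@1 c2@5, authorship .1...2
After op 5 (move_left): buffer="uzfxlz" (len 6), cursors c1@0 c2@4, authorship .1...2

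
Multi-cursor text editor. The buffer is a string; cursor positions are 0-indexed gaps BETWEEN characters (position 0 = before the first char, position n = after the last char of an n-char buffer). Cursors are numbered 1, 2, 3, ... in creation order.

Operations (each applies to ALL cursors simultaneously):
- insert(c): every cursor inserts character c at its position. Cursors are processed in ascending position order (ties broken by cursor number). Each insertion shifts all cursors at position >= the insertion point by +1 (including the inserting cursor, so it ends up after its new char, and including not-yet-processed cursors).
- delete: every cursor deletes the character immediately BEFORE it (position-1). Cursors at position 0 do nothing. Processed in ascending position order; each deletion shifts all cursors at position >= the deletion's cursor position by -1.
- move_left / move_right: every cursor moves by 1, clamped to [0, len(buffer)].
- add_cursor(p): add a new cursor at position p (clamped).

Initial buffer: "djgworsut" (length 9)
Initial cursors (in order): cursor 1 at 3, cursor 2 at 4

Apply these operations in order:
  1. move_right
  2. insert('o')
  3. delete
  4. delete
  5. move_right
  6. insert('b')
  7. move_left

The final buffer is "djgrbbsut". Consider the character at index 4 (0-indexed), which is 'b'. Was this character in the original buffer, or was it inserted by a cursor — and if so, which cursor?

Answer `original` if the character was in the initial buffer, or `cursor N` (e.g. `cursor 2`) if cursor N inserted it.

After op 1 (move_right): buffer="djgworsut" (len 9), cursors c1@4 c2@5, authorship .........
After op 2 (insert('o')): buffer="djgwooorsut" (len 11), cursors c1@5 c2@7, authorship ....1.2....
After op 3 (delete): buffer="djgworsut" (len 9), cursors c1@4 c2@5, authorship .........
After op 4 (delete): buffer="djgrsut" (len 7), cursors c1@3 c2@3, authorship .......
After op 5 (move_right): buffer="djgrsut" (len 7), cursors c1@4 c2@4, authorship .......
After op 6 (insert('b')): buffer="djgrbbsut" (len 9), cursors c1@6 c2@6, authorship ....12...
After op 7 (move_left): buffer="djgrbbsut" (len 9), cursors c1@5 c2@5, authorship ....12...
Authorship (.=original, N=cursor N): . . . . 1 2 . . .
Index 4: author = 1

Answer: cursor 1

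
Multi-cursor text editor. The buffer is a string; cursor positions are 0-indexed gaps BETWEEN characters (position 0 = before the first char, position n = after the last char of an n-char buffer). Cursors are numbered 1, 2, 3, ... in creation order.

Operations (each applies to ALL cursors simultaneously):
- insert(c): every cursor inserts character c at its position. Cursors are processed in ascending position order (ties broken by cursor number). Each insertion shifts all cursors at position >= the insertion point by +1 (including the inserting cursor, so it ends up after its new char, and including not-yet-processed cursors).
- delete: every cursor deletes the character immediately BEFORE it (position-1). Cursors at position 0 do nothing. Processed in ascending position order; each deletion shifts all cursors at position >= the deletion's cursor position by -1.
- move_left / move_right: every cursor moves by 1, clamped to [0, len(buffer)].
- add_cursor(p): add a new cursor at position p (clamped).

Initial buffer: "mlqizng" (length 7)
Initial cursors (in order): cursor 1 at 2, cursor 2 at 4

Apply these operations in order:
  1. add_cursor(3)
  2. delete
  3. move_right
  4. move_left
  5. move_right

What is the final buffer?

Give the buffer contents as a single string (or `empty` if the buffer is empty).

Answer: mzng

Derivation:
After op 1 (add_cursor(3)): buffer="mlqizng" (len 7), cursors c1@2 c3@3 c2@4, authorship .......
After op 2 (delete): buffer="mzng" (len 4), cursors c1@1 c2@1 c3@1, authorship ....
After op 3 (move_right): buffer="mzng" (len 4), cursors c1@2 c2@2 c3@2, authorship ....
After op 4 (move_left): buffer="mzng" (len 4), cursors c1@1 c2@1 c3@1, authorship ....
After op 5 (move_right): buffer="mzng" (len 4), cursors c1@2 c2@2 c3@2, authorship ....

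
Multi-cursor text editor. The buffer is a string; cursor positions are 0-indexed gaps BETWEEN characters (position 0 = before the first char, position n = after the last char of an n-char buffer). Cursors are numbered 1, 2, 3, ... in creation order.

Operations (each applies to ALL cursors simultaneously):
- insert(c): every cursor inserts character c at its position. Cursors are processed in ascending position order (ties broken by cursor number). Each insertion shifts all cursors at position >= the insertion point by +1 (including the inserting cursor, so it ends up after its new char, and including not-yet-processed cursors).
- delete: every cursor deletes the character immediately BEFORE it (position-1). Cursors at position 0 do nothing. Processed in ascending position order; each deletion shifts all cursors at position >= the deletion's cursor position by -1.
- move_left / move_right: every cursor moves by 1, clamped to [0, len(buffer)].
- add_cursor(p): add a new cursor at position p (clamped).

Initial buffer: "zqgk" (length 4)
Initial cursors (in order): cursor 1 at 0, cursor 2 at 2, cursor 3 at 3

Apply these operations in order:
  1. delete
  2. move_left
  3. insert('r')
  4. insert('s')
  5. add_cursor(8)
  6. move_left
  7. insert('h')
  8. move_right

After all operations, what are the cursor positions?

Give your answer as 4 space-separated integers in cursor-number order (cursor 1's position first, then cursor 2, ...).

Answer: 9 9 9 12

Derivation:
After op 1 (delete): buffer="zk" (len 2), cursors c1@0 c2@1 c3@1, authorship ..
After op 2 (move_left): buffer="zk" (len 2), cursors c1@0 c2@0 c3@0, authorship ..
After op 3 (insert('r')): buffer="rrrzk" (len 5), cursors c1@3 c2@3 c3@3, authorship 123..
After op 4 (insert('s')): buffer="rrrssszk" (len 8), cursors c1@6 c2@6 c3@6, authorship 123123..
After op 5 (add_cursor(8)): buffer="rrrssszk" (len 8), cursors c1@6 c2@6 c3@6 c4@8, authorship 123123..
After op 6 (move_left): buffer="rrrssszk" (len 8), cursors c1@5 c2@5 c3@5 c4@7, authorship 123123..
After op 7 (insert('h')): buffer="rrrsshhhszhk" (len 12), cursors c1@8 c2@8 c3@8 c4@11, authorship 123121233.4.
After op 8 (move_right): buffer="rrrsshhhszhk" (len 12), cursors c1@9 c2@9 c3@9 c4@12, authorship 123121233.4.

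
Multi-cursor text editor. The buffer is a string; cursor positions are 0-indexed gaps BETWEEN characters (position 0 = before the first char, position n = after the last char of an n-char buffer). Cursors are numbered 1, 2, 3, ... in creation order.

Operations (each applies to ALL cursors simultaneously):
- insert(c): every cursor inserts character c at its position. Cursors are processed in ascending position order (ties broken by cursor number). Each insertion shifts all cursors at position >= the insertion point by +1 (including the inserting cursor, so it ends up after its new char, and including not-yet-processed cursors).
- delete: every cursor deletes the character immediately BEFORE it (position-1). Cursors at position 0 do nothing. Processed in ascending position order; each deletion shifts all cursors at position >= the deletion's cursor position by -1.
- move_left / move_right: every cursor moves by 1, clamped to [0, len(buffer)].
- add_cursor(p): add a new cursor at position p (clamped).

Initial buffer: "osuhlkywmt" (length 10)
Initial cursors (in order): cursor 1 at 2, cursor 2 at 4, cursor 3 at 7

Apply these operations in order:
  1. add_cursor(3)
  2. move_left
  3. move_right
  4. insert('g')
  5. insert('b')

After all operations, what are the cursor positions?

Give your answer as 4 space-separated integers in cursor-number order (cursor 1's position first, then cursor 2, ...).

After op 1 (add_cursor(3)): buffer="osuhlkywmt" (len 10), cursors c1@2 c4@3 c2@4 c3@7, authorship ..........
After op 2 (move_left): buffer="osuhlkywmt" (len 10), cursors c1@1 c4@2 c2@3 c3@6, authorship ..........
After op 3 (move_right): buffer="osuhlkywmt" (len 10), cursors c1@2 c4@3 c2@4 c3@7, authorship ..........
After op 4 (insert('g')): buffer="osgughglkygwmt" (len 14), cursors c1@3 c4@5 c2@7 c3@11, authorship ..1.4.2...3...
After op 5 (insert('b')): buffer="osgbugbhgblkygbwmt" (len 18), cursors c1@4 c4@7 c2@10 c3@15, authorship ..11.44.22...33...

Answer: 4 10 15 7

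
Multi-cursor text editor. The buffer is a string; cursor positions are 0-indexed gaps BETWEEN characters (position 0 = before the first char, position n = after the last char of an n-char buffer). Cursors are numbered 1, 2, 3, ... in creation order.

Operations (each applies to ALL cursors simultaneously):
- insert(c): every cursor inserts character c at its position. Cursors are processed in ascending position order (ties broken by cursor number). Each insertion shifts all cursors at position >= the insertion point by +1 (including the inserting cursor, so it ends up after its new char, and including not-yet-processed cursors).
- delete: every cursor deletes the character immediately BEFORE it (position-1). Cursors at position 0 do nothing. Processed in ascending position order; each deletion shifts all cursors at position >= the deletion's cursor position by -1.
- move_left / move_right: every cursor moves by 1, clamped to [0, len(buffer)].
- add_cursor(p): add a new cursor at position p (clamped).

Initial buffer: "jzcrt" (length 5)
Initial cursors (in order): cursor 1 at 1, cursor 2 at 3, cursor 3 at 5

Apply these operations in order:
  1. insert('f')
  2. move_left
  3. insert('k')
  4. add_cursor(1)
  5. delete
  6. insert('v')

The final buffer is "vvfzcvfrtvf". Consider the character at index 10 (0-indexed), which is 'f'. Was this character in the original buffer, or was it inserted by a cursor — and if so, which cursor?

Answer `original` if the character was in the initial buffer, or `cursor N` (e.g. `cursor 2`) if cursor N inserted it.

After op 1 (insert('f')): buffer="jfzcfrtf" (len 8), cursors c1@2 c2@5 c3@8, authorship .1..2..3
After op 2 (move_left): buffer="jfzcfrtf" (len 8), cursors c1@1 c2@4 c3@7, authorship .1..2..3
After op 3 (insert('k')): buffer="jkfzckfrtkf" (len 11), cursors c1@2 c2@6 c3@10, authorship .11..22..33
After op 4 (add_cursor(1)): buffer="jkfzckfrtkf" (len 11), cursors c4@1 c1@2 c2@6 c3@10, authorship .11..22..33
After op 5 (delete): buffer="fzcfrtf" (len 7), cursors c1@0 c4@0 c2@3 c3@6, authorship 1..2..3
After op 6 (insert('v')): buffer="vvfzcvfrtvf" (len 11), cursors c1@2 c4@2 c2@6 c3@10, authorship 141..22..33
Authorship (.=original, N=cursor N): 1 4 1 . . 2 2 . . 3 3
Index 10: author = 3

Answer: cursor 3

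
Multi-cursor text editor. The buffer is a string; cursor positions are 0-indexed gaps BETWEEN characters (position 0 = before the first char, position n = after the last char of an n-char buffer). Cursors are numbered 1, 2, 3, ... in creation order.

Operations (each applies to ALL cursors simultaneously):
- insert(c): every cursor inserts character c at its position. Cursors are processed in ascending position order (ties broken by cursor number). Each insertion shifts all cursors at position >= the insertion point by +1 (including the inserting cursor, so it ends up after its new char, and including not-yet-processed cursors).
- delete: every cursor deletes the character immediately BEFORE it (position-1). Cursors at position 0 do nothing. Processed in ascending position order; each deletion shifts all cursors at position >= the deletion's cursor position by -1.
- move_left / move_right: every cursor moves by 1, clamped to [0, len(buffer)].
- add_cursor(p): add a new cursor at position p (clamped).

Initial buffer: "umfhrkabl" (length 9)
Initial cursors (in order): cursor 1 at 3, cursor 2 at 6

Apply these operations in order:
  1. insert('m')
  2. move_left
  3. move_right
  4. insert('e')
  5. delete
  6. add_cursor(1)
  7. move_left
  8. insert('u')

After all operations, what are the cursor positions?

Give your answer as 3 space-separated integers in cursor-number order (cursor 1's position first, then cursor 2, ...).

After op 1 (insert('m')): buffer="umfmhrkmabl" (len 11), cursors c1@4 c2@8, authorship ...1...2...
After op 2 (move_left): buffer="umfmhrkmabl" (len 11), cursors c1@3 c2@7, authorship ...1...2...
After op 3 (move_right): buffer="umfmhrkmabl" (len 11), cursors c1@4 c2@8, authorship ...1...2...
After op 4 (insert('e')): buffer="umfmehrkmeabl" (len 13), cursors c1@5 c2@10, authorship ...11...22...
After op 5 (delete): buffer="umfmhrkmabl" (len 11), cursors c1@4 c2@8, authorship ...1...2...
After op 6 (add_cursor(1)): buffer="umfmhrkmabl" (len 11), cursors c3@1 c1@4 c2@8, authorship ...1...2...
After op 7 (move_left): buffer="umfmhrkmabl" (len 11), cursors c3@0 c1@3 c2@7, authorship ...1...2...
After op 8 (insert('u')): buffer="uumfumhrkumabl" (len 14), cursors c3@1 c1@5 c2@10, authorship 3...11...22...

Answer: 5 10 1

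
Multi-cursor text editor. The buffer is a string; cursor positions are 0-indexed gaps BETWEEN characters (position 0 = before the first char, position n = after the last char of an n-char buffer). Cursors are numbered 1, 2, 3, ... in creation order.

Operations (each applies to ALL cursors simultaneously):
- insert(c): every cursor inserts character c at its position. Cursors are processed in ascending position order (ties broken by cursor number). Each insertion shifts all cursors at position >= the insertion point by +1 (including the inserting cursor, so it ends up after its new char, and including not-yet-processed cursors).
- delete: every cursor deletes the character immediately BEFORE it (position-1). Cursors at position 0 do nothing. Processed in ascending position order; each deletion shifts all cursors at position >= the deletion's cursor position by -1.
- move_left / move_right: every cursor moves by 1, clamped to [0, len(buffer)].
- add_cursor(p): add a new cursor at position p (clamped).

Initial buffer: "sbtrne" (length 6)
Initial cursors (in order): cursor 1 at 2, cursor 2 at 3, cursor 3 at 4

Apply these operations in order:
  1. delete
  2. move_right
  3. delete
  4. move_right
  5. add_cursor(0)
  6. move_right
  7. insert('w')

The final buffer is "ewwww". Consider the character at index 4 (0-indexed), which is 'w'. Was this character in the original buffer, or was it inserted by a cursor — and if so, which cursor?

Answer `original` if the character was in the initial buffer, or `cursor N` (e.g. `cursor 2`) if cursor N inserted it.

After op 1 (delete): buffer="sne" (len 3), cursors c1@1 c2@1 c3@1, authorship ...
After op 2 (move_right): buffer="sne" (len 3), cursors c1@2 c2@2 c3@2, authorship ...
After op 3 (delete): buffer="e" (len 1), cursors c1@0 c2@0 c3@0, authorship .
After op 4 (move_right): buffer="e" (len 1), cursors c1@1 c2@1 c3@1, authorship .
After op 5 (add_cursor(0)): buffer="e" (len 1), cursors c4@0 c1@1 c2@1 c3@1, authorship .
After op 6 (move_right): buffer="e" (len 1), cursors c1@1 c2@1 c3@1 c4@1, authorship .
After op 7 (insert('w')): buffer="ewwww" (len 5), cursors c1@5 c2@5 c3@5 c4@5, authorship .1234
Authorship (.=original, N=cursor N): . 1 2 3 4
Index 4: author = 4

Answer: cursor 4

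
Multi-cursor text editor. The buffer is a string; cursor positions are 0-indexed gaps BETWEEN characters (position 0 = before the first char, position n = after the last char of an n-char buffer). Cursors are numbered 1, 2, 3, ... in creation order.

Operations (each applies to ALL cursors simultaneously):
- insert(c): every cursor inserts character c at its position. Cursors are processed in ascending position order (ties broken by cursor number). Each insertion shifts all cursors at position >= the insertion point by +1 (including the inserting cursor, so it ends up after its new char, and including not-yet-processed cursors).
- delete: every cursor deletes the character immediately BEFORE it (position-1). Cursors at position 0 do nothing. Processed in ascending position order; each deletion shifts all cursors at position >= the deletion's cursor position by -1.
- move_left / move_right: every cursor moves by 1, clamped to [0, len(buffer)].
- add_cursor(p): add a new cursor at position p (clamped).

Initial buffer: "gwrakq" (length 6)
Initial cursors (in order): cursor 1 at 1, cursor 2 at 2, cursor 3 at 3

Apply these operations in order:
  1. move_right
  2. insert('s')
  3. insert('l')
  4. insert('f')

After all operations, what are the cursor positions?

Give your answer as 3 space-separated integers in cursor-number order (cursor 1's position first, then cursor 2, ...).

After op 1 (move_right): buffer="gwrakq" (len 6), cursors c1@2 c2@3 c3@4, authorship ......
After op 2 (insert('s')): buffer="gwsrsaskq" (len 9), cursors c1@3 c2@5 c3@7, authorship ..1.2.3..
After op 3 (insert('l')): buffer="gwslrslaslkq" (len 12), cursors c1@4 c2@7 c3@10, authorship ..11.22.33..
After op 4 (insert('f')): buffer="gwslfrslfaslfkq" (len 15), cursors c1@5 c2@9 c3@13, authorship ..111.222.333..

Answer: 5 9 13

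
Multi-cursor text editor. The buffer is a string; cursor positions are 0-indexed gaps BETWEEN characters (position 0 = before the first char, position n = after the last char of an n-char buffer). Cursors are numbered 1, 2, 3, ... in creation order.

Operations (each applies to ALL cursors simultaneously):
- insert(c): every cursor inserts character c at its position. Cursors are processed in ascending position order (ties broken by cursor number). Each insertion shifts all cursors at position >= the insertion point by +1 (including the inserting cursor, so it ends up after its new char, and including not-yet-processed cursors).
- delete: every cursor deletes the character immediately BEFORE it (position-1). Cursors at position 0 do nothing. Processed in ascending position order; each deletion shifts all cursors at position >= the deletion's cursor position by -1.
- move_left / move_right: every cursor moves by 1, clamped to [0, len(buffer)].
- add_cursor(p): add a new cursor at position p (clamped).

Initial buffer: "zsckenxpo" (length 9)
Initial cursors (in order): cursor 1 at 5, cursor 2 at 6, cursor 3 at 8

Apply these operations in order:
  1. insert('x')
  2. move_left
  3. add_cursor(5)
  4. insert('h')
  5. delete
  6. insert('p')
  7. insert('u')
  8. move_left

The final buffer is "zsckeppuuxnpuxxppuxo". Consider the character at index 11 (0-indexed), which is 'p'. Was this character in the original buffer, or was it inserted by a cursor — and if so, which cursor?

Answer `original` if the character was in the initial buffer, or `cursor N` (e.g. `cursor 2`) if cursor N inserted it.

Answer: cursor 2

Derivation:
After op 1 (insert('x')): buffer="zsckexnxxpxo" (len 12), cursors c1@6 c2@8 c3@11, authorship .....1.2..3.
After op 2 (move_left): buffer="zsckexnxxpxo" (len 12), cursors c1@5 c2@7 c3@10, authorship .....1.2..3.
After op 3 (add_cursor(5)): buffer="zsckexnxxpxo" (len 12), cursors c1@5 c4@5 c2@7 c3@10, authorship .....1.2..3.
After op 4 (insert('h')): buffer="zsckehhxnhxxphxo" (len 16), cursors c1@7 c4@7 c2@10 c3@14, authorship .....141.22..33.
After op 5 (delete): buffer="zsckexnxxpxo" (len 12), cursors c1@5 c4@5 c2@7 c3@10, authorship .....1.2..3.
After op 6 (insert('p')): buffer="zsckeppxnpxxppxo" (len 16), cursors c1@7 c4@7 c2@10 c3@14, authorship .....141.22..33.
After op 7 (insert('u')): buffer="zsckeppuuxnpuxxppuxo" (len 20), cursors c1@9 c4@9 c2@13 c3@18, authorship .....14141.222..333.
After op 8 (move_left): buffer="zsckeppuuxnpuxxppuxo" (len 20), cursors c1@8 c4@8 c2@12 c3@17, authorship .....14141.222..333.
Authorship (.=original, N=cursor N): . . . . . 1 4 1 4 1 . 2 2 2 . . 3 3 3 .
Index 11: author = 2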